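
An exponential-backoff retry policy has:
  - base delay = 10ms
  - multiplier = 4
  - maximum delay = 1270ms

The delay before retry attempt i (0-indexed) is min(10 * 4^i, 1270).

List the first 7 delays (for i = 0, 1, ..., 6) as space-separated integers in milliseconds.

Answer: 10 40 160 640 1270 1270 1270

Derivation:
Computing each delay:
  i=0: min(10*4^0, 1270) = 10
  i=1: min(10*4^1, 1270) = 40
  i=2: min(10*4^2, 1270) = 160
  i=3: min(10*4^3, 1270) = 640
  i=4: min(10*4^4, 1270) = 1270
  i=5: min(10*4^5, 1270) = 1270
  i=6: min(10*4^6, 1270) = 1270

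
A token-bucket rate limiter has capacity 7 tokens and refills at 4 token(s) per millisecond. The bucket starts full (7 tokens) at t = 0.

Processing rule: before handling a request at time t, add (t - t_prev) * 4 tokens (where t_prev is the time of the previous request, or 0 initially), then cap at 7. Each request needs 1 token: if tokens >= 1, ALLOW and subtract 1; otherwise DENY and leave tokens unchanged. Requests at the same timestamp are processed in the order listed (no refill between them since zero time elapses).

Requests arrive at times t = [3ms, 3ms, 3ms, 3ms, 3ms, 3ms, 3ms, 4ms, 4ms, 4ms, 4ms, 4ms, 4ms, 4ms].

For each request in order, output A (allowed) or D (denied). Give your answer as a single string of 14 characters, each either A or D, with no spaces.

Answer: AAAAAAAAAAADDD

Derivation:
Simulating step by step:
  req#1 t=3ms: ALLOW
  req#2 t=3ms: ALLOW
  req#3 t=3ms: ALLOW
  req#4 t=3ms: ALLOW
  req#5 t=3ms: ALLOW
  req#6 t=3ms: ALLOW
  req#7 t=3ms: ALLOW
  req#8 t=4ms: ALLOW
  req#9 t=4ms: ALLOW
  req#10 t=4ms: ALLOW
  req#11 t=4ms: ALLOW
  req#12 t=4ms: DENY
  req#13 t=4ms: DENY
  req#14 t=4ms: DENY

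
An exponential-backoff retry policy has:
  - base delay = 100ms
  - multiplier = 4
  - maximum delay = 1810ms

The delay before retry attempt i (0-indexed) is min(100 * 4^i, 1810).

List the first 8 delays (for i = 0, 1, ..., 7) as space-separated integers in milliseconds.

Computing each delay:
  i=0: min(100*4^0, 1810) = 100
  i=1: min(100*4^1, 1810) = 400
  i=2: min(100*4^2, 1810) = 1600
  i=3: min(100*4^3, 1810) = 1810
  i=4: min(100*4^4, 1810) = 1810
  i=5: min(100*4^5, 1810) = 1810
  i=6: min(100*4^6, 1810) = 1810
  i=7: min(100*4^7, 1810) = 1810

Answer: 100 400 1600 1810 1810 1810 1810 1810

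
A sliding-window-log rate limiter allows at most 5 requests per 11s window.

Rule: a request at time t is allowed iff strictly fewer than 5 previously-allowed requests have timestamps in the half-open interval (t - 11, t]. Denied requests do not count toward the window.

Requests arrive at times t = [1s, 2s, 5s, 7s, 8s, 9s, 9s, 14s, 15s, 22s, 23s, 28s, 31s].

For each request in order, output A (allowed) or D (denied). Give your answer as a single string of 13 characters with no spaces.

Tracking allowed requests in the window:
  req#1 t=1s: ALLOW
  req#2 t=2s: ALLOW
  req#3 t=5s: ALLOW
  req#4 t=7s: ALLOW
  req#5 t=8s: ALLOW
  req#6 t=9s: DENY
  req#7 t=9s: DENY
  req#8 t=14s: ALLOW
  req#9 t=15s: ALLOW
  req#10 t=22s: ALLOW
  req#11 t=23s: ALLOW
  req#12 t=28s: ALLOW
  req#13 t=31s: ALLOW

Answer: AAAAADDAAAAAA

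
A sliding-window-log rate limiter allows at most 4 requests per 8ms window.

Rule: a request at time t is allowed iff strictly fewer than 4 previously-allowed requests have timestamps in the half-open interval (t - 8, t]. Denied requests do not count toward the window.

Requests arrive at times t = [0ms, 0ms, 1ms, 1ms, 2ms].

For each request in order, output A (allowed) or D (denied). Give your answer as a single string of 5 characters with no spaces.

Answer: AAAAD

Derivation:
Tracking allowed requests in the window:
  req#1 t=0ms: ALLOW
  req#2 t=0ms: ALLOW
  req#3 t=1ms: ALLOW
  req#4 t=1ms: ALLOW
  req#5 t=2ms: DENY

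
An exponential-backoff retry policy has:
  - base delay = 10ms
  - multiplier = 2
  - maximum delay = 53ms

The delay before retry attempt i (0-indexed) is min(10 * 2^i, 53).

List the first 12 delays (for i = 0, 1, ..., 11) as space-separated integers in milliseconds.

Computing each delay:
  i=0: min(10*2^0, 53) = 10
  i=1: min(10*2^1, 53) = 20
  i=2: min(10*2^2, 53) = 40
  i=3: min(10*2^3, 53) = 53
  i=4: min(10*2^4, 53) = 53
  i=5: min(10*2^5, 53) = 53
  i=6: min(10*2^6, 53) = 53
  i=7: min(10*2^7, 53) = 53
  i=8: min(10*2^8, 53) = 53
  i=9: min(10*2^9, 53) = 53
  i=10: min(10*2^10, 53) = 53
  i=11: min(10*2^11, 53) = 53

Answer: 10 20 40 53 53 53 53 53 53 53 53 53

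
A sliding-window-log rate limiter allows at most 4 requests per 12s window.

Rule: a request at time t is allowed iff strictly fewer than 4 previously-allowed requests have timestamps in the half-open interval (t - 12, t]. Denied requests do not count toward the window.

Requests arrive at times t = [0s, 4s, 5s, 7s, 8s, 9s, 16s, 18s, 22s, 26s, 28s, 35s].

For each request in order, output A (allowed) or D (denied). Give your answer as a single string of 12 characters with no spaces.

Answer: AAAADDAAAAAA

Derivation:
Tracking allowed requests in the window:
  req#1 t=0s: ALLOW
  req#2 t=4s: ALLOW
  req#3 t=5s: ALLOW
  req#4 t=7s: ALLOW
  req#5 t=8s: DENY
  req#6 t=9s: DENY
  req#7 t=16s: ALLOW
  req#8 t=18s: ALLOW
  req#9 t=22s: ALLOW
  req#10 t=26s: ALLOW
  req#11 t=28s: ALLOW
  req#12 t=35s: ALLOW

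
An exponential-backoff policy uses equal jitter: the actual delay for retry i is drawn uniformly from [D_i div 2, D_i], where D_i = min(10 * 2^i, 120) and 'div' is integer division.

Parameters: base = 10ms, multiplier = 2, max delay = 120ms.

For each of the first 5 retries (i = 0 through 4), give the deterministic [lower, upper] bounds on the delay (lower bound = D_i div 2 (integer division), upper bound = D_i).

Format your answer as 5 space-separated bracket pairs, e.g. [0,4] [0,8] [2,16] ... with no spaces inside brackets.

Answer: [5,10] [10,20] [20,40] [40,80] [60,120]

Derivation:
Computing bounds per retry:
  i=0: D_i=min(10*2^0,120)=10, bounds=[5,10]
  i=1: D_i=min(10*2^1,120)=20, bounds=[10,20]
  i=2: D_i=min(10*2^2,120)=40, bounds=[20,40]
  i=3: D_i=min(10*2^3,120)=80, bounds=[40,80]
  i=4: D_i=min(10*2^4,120)=120, bounds=[60,120]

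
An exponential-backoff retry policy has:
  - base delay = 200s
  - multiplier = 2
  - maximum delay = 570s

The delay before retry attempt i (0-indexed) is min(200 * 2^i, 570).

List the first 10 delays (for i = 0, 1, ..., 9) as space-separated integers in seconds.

Computing each delay:
  i=0: min(200*2^0, 570) = 200
  i=1: min(200*2^1, 570) = 400
  i=2: min(200*2^2, 570) = 570
  i=3: min(200*2^3, 570) = 570
  i=4: min(200*2^4, 570) = 570
  i=5: min(200*2^5, 570) = 570
  i=6: min(200*2^6, 570) = 570
  i=7: min(200*2^7, 570) = 570
  i=8: min(200*2^8, 570) = 570
  i=9: min(200*2^9, 570) = 570

Answer: 200 400 570 570 570 570 570 570 570 570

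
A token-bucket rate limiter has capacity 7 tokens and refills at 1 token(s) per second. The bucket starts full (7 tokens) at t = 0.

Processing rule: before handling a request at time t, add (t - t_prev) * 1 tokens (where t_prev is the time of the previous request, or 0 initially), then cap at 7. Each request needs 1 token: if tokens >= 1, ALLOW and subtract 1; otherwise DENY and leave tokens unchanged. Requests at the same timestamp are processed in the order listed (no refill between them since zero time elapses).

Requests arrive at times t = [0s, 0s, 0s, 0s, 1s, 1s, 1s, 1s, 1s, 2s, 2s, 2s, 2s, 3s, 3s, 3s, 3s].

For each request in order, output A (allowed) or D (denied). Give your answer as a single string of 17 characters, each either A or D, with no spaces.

Answer: AAAAAAAADADDDADDD

Derivation:
Simulating step by step:
  req#1 t=0s: ALLOW
  req#2 t=0s: ALLOW
  req#3 t=0s: ALLOW
  req#4 t=0s: ALLOW
  req#5 t=1s: ALLOW
  req#6 t=1s: ALLOW
  req#7 t=1s: ALLOW
  req#8 t=1s: ALLOW
  req#9 t=1s: DENY
  req#10 t=2s: ALLOW
  req#11 t=2s: DENY
  req#12 t=2s: DENY
  req#13 t=2s: DENY
  req#14 t=3s: ALLOW
  req#15 t=3s: DENY
  req#16 t=3s: DENY
  req#17 t=3s: DENY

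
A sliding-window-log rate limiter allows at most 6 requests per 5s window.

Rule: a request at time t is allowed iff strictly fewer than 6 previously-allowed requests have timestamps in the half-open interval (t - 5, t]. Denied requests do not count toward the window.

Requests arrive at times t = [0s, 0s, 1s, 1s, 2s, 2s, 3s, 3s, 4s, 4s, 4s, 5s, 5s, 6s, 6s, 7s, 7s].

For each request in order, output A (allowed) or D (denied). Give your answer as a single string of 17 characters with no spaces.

Answer: AAAAAADDDDDAAAAAA

Derivation:
Tracking allowed requests in the window:
  req#1 t=0s: ALLOW
  req#2 t=0s: ALLOW
  req#3 t=1s: ALLOW
  req#4 t=1s: ALLOW
  req#5 t=2s: ALLOW
  req#6 t=2s: ALLOW
  req#7 t=3s: DENY
  req#8 t=3s: DENY
  req#9 t=4s: DENY
  req#10 t=4s: DENY
  req#11 t=4s: DENY
  req#12 t=5s: ALLOW
  req#13 t=5s: ALLOW
  req#14 t=6s: ALLOW
  req#15 t=6s: ALLOW
  req#16 t=7s: ALLOW
  req#17 t=7s: ALLOW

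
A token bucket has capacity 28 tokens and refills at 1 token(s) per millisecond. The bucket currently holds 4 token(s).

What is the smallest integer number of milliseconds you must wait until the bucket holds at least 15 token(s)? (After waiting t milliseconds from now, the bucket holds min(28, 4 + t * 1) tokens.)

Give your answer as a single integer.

Need 4 + t * 1 >= 15, so t >= 11/1.
Smallest integer t = ceil(11/1) = 11.

Answer: 11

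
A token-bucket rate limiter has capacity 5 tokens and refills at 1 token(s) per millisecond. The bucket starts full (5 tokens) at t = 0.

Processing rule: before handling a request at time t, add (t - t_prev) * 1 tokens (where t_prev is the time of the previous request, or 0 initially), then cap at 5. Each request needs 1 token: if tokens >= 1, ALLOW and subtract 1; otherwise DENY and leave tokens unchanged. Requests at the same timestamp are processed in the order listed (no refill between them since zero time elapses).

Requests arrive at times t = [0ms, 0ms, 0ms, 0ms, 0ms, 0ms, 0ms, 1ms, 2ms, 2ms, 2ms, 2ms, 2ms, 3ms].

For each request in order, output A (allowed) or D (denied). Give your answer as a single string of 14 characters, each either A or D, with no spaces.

Answer: AAAAADDAADDDDA

Derivation:
Simulating step by step:
  req#1 t=0ms: ALLOW
  req#2 t=0ms: ALLOW
  req#3 t=0ms: ALLOW
  req#4 t=0ms: ALLOW
  req#5 t=0ms: ALLOW
  req#6 t=0ms: DENY
  req#7 t=0ms: DENY
  req#8 t=1ms: ALLOW
  req#9 t=2ms: ALLOW
  req#10 t=2ms: DENY
  req#11 t=2ms: DENY
  req#12 t=2ms: DENY
  req#13 t=2ms: DENY
  req#14 t=3ms: ALLOW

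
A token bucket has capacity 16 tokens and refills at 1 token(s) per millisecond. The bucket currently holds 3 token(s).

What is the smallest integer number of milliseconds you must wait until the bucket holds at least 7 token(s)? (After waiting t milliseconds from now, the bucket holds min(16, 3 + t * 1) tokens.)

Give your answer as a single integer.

Answer: 4

Derivation:
Need 3 + t * 1 >= 7, so t >= 4/1.
Smallest integer t = ceil(4/1) = 4.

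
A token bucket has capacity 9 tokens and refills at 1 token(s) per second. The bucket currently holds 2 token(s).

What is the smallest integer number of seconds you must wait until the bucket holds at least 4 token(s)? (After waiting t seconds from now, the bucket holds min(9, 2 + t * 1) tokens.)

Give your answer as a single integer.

Answer: 2

Derivation:
Need 2 + t * 1 >= 4, so t >= 2/1.
Smallest integer t = ceil(2/1) = 2.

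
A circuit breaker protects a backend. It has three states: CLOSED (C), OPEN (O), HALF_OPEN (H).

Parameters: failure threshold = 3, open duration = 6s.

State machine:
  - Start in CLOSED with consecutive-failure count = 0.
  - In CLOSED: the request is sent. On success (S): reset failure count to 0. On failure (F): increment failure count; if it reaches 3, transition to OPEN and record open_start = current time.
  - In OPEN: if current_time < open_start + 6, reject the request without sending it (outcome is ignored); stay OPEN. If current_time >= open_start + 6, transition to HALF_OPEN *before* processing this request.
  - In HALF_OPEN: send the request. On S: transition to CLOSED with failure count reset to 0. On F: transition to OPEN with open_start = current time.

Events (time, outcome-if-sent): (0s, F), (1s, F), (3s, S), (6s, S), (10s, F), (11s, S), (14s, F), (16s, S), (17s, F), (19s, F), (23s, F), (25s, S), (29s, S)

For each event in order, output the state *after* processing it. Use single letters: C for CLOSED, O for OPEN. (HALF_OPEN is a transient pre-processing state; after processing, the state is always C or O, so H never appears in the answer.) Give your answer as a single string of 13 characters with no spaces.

Answer: CCCCCCCCCCOOC

Derivation:
State after each event:
  event#1 t=0s outcome=F: state=CLOSED
  event#2 t=1s outcome=F: state=CLOSED
  event#3 t=3s outcome=S: state=CLOSED
  event#4 t=6s outcome=S: state=CLOSED
  event#5 t=10s outcome=F: state=CLOSED
  event#6 t=11s outcome=S: state=CLOSED
  event#7 t=14s outcome=F: state=CLOSED
  event#8 t=16s outcome=S: state=CLOSED
  event#9 t=17s outcome=F: state=CLOSED
  event#10 t=19s outcome=F: state=CLOSED
  event#11 t=23s outcome=F: state=OPEN
  event#12 t=25s outcome=S: state=OPEN
  event#13 t=29s outcome=S: state=CLOSED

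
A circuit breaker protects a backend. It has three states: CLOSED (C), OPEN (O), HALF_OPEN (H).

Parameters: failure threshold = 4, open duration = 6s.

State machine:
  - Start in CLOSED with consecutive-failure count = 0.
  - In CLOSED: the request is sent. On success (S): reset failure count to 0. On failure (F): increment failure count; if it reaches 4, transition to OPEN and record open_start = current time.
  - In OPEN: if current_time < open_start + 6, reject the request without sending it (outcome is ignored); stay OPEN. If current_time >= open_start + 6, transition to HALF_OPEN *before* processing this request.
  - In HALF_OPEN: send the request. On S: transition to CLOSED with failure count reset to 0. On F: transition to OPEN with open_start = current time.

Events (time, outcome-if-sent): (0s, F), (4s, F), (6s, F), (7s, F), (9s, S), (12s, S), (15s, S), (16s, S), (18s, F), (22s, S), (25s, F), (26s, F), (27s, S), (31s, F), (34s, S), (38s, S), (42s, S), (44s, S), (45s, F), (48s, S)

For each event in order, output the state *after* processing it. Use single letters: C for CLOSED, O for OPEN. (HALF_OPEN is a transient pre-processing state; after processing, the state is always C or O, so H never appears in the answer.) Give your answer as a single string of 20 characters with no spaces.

State after each event:
  event#1 t=0s outcome=F: state=CLOSED
  event#2 t=4s outcome=F: state=CLOSED
  event#3 t=6s outcome=F: state=CLOSED
  event#4 t=7s outcome=F: state=OPEN
  event#5 t=9s outcome=S: state=OPEN
  event#6 t=12s outcome=S: state=OPEN
  event#7 t=15s outcome=S: state=CLOSED
  event#8 t=16s outcome=S: state=CLOSED
  event#9 t=18s outcome=F: state=CLOSED
  event#10 t=22s outcome=S: state=CLOSED
  event#11 t=25s outcome=F: state=CLOSED
  event#12 t=26s outcome=F: state=CLOSED
  event#13 t=27s outcome=S: state=CLOSED
  event#14 t=31s outcome=F: state=CLOSED
  event#15 t=34s outcome=S: state=CLOSED
  event#16 t=38s outcome=S: state=CLOSED
  event#17 t=42s outcome=S: state=CLOSED
  event#18 t=44s outcome=S: state=CLOSED
  event#19 t=45s outcome=F: state=CLOSED
  event#20 t=48s outcome=S: state=CLOSED

Answer: CCCOOOCCCCCCCCCCCCCC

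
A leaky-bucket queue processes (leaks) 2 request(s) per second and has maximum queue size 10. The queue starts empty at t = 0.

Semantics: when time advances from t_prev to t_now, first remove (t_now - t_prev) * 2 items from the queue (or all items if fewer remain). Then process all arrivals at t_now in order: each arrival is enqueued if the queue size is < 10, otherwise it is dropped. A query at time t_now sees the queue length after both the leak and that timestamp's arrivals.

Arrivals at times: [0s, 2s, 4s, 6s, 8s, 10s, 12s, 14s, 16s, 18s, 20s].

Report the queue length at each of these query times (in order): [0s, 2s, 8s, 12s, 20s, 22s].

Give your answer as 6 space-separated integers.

Queue lengths at query times:
  query t=0s: backlog = 1
  query t=2s: backlog = 1
  query t=8s: backlog = 1
  query t=12s: backlog = 1
  query t=20s: backlog = 1
  query t=22s: backlog = 0

Answer: 1 1 1 1 1 0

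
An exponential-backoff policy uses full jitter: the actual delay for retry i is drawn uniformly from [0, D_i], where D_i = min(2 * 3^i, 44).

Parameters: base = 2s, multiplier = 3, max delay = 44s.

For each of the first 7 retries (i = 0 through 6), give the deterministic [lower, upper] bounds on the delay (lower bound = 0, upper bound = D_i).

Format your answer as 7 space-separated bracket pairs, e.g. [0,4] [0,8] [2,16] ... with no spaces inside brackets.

Answer: [0,2] [0,6] [0,18] [0,44] [0,44] [0,44] [0,44]

Derivation:
Computing bounds per retry:
  i=0: D_i=min(2*3^0,44)=2, bounds=[0,2]
  i=1: D_i=min(2*3^1,44)=6, bounds=[0,6]
  i=2: D_i=min(2*3^2,44)=18, bounds=[0,18]
  i=3: D_i=min(2*3^3,44)=44, bounds=[0,44]
  i=4: D_i=min(2*3^4,44)=44, bounds=[0,44]
  i=5: D_i=min(2*3^5,44)=44, bounds=[0,44]
  i=6: D_i=min(2*3^6,44)=44, bounds=[0,44]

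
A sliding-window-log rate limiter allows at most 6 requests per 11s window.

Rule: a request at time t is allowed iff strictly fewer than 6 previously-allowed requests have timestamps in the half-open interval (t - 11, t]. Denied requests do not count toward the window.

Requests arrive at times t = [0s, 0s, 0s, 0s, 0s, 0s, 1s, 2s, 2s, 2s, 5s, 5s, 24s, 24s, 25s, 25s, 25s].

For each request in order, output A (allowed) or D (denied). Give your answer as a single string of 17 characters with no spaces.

Tracking allowed requests in the window:
  req#1 t=0s: ALLOW
  req#2 t=0s: ALLOW
  req#3 t=0s: ALLOW
  req#4 t=0s: ALLOW
  req#5 t=0s: ALLOW
  req#6 t=0s: ALLOW
  req#7 t=1s: DENY
  req#8 t=2s: DENY
  req#9 t=2s: DENY
  req#10 t=2s: DENY
  req#11 t=5s: DENY
  req#12 t=5s: DENY
  req#13 t=24s: ALLOW
  req#14 t=24s: ALLOW
  req#15 t=25s: ALLOW
  req#16 t=25s: ALLOW
  req#17 t=25s: ALLOW

Answer: AAAAAADDDDDDAAAAA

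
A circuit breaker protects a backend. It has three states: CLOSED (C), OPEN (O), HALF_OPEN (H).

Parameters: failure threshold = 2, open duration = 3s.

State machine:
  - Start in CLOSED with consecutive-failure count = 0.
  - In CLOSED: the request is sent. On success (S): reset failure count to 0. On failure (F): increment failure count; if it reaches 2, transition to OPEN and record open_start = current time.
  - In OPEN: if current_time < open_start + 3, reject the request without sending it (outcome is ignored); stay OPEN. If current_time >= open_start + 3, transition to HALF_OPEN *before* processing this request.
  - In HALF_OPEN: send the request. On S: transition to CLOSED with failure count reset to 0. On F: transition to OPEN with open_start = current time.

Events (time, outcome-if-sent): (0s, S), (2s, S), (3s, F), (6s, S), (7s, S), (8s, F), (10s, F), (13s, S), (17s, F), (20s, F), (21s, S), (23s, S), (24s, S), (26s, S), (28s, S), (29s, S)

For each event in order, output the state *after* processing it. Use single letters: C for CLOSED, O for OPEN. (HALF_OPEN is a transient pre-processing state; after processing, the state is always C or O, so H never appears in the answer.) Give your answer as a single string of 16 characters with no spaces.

Answer: CCCCCCOCCOOCCCCC

Derivation:
State after each event:
  event#1 t=0s outcome=S: state=CLOSED
  event#2 t=2s outcome=S: state=CLOSED
  event#3 t=3s outcome=F: state=CLOSED
  event#4 t=6s outcome=S: state=CLOSED
  event#5 t=7s outcome=S: state=CLOSED
  event#6 t=8s outcome=F: state=CLOSED
  event#7 t=10s outcome=F: state=OPEN
  event#8 t=13s outcome=S: state=CLOSED
  event#9 t=17s outcome=F: state=CLOSED
  event#10 t=20s outcome=F: state=OPEN
  event#11 t=21s outcome=S: state=OPEN
  event#12 t=23s outcome=S: state=CLOSED
  event#13 t=24s outcome=S: state=CLOSED
  event#14 t=26s outcome=S: state=CLOSED
  event#15 t=28s outcome=S: state=CLOSED
  event#16 t=29s outcome=S: state=CLOSED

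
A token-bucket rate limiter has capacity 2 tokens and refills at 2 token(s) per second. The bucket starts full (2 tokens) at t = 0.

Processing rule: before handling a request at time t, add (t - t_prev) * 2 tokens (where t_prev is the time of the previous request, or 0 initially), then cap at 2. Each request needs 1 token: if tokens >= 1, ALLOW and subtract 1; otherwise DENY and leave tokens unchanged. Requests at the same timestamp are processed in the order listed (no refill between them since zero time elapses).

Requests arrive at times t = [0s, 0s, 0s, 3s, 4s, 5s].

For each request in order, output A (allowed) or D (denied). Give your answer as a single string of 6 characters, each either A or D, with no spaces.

Simulating step by step:
  req#1 t=0s: ALLOW
  req#2 t=0s: ALLOW
  req#3 t=0s: DENY
  req#4 t=3s: ALLOW
  req#5 t=4s: ALLOW
  req#6 t=5s: ALLOW

Answer: AADAAA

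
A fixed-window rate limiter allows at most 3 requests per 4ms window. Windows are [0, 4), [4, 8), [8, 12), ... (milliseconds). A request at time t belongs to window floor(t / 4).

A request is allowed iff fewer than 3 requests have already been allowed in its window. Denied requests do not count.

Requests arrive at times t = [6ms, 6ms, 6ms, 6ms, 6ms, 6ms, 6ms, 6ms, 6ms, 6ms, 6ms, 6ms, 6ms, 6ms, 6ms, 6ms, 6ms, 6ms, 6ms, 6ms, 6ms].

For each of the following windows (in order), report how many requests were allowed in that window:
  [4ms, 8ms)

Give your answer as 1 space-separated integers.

Answer: 3

Derivation:
Processing requests:
  req#1 t=6ms (window 1): ALLOW
  req#2 t=6ms (window 1): ALLOW
  req#3 t=6ms (window 1): ALLOW
  req#4 t=6ms (window 1): DENY
  req#5 t=6ms (window 1): DENY
  req#6 t=6ms (window 1): DENY
  req#7 t=6ms (window 1): DENY
  req#8 t=6ms (window 1): DENY
  req#9 t=6ms (window 1): DENY
  req#10 t=6ms (window 1): DENY
  req#11 t=6ms (window 1): DENY
  req#12 t=6ms (window 1): DENY
  req#13 t=6ms (window 1): DENY
  req#14 t=6ms (window 1): DENY
  req#15 t=6ms (window 1): DENY
  req#16 t=6ms (window 1): DENY
  req#17 t=6ms (window 1): DENY
  req#18 t=6ms (window 1): DENY
  req#19 t=6ms (window 1): DENY
  req#20 t=6ms (window 1): DENY
  req#21 t=6ms (window 1): DENY

Allowed counts by window: 3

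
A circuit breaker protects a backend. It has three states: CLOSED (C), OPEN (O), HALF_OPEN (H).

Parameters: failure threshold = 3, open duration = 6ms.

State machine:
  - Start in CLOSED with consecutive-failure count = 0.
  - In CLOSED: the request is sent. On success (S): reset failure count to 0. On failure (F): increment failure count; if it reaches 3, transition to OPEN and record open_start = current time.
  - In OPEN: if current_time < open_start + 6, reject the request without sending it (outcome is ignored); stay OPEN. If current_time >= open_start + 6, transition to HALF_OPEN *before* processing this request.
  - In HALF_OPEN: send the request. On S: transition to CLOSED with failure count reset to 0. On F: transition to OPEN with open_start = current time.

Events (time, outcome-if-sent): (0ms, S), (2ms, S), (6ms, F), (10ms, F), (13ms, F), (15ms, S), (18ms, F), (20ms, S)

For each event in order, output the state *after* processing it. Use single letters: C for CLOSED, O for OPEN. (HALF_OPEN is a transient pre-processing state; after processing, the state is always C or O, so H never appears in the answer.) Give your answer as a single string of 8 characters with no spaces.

State after each event:
  event#1 t=0ms outcome=S: state=CLOSED
  event#2 t=2ms outcome=S: state=CLOSED
  event#3 t=6ms outcome=F: state=CLOSED
  event#4 t=10ms outcome=F: state=CLOSED
  event#5 t=13ms outcome=F: state=OPEN
  event#6 t=15ms outcome=S: state=OPEN
  event#7 t=18ms outcome=F: state=OPEN
  event#8 t=20ms outcome=S: state=CLOSED

Answer: CCCCOOOC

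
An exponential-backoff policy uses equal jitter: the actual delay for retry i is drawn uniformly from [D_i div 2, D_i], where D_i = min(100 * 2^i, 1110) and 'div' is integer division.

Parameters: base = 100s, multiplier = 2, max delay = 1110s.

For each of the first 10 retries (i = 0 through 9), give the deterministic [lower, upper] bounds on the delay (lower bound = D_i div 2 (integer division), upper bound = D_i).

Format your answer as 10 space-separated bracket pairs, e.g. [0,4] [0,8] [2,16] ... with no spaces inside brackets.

Answer: [50,100] [100,200] [200,400] [400,800] [555,1110] [555,1110] [555,1110] [555,1110] [555,1110] [555,1110]

Derivation:
Computing bounds per retry:
  i=0: D_i=min(100*2^0,1110)=100, bounds=[50,100]
  i=1: D_i=min(100*2^1,1110)=200, bounds=[100,200]
  i=2: D_i=min(100*2^2,1110)=400, bounds=[200,400]
  i=3: D_i=min(100*2^3,1110)=800, bounds=[400,800]
  i=4: D_i=min(100*2^4,1110)=1110, bounds=[555,1110]
  i=5: D_i=min(100*2^5,1110)=1110, bounds=[555,1110]
  i=6: D_i=min(100*2^6,1110)=1110, bounds=[555,1110]
  i=7: D_i=min(100*2^7,1110)=1110, bounds=[555,1110]
  i=8: D_i=min(100*2^8,1110)=1110, bounds=[555,1110]
  i=9: D_i=min(100*2^9,1110)=1110, bounds=[555,1110]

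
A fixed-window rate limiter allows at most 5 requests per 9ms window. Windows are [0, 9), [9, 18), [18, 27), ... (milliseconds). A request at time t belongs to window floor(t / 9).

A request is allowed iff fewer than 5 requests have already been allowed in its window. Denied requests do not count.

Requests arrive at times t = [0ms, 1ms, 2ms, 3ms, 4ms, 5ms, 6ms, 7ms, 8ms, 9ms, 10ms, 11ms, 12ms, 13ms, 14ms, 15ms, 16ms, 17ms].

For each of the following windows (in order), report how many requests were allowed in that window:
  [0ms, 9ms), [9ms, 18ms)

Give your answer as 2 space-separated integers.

Processing requests:
  req#1 t=0ms (window 0): ALLOW
  req#2 t=1ms (window 0): ALLOW
  req#3 t=2ms (window 0): ALLOW
  req#4 t=3ms (window 0): ALLOW
  req#5 t=4ms (window 0): ALLOW
  req#6 t=5ms (window 0): DENY
  req#7 t=6ms (window 0): DENY
  req#8 t=7ms (window 0): DENY
  req#9 t=8ms (window 0): DENY
  req#10 t=9ms (window 1): ALLOW
  req#11 t=10ms (window 1): ALLOW
  req#12 t=11ms (window 1): ALLOW
  req#13 t=12ms (window 1): ALLOW
  req#14 t=13ms (window 1): ALLOW
  req#15 t=14ms (window 1): DENY
  req#16 t=15ms (window 1): DENY
  req#17 t=16ms (window 1): DENY
  req#18 t=17ms (window 1): DENY

Allowed counts by window: 5 5

Answer: 5 5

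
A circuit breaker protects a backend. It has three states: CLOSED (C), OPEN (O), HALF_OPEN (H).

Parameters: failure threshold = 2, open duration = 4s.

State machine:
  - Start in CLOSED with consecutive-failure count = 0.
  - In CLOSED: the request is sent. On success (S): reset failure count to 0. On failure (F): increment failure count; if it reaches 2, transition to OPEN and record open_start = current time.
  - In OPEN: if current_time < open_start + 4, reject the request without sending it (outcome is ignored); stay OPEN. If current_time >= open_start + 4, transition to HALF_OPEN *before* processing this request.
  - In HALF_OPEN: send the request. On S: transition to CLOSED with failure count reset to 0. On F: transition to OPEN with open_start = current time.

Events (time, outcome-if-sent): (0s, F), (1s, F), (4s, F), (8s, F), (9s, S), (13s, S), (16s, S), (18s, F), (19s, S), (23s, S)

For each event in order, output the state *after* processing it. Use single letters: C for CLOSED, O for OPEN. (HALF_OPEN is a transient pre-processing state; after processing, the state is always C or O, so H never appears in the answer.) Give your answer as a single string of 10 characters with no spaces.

State after each event:
  event#1 t=0s outcome=F: state=CLOSED
  event#2 t=1s outcome=F: state=OPEN
  event#3 t=4s outcome=F: state=OPEN
  event#4 t=8s outcome=F: state=OPEN
  event#5 t=9s outcome=S: state=OPEN
  event#6 t=13s outcome=S: state=CLOSED
  event#7 t=16s outcome=S: state=CLOSED
  event#8 t=18s outcome=F: state=CLOSED
  event#9 t=19s outcome=S: state=CLOSED
  event#10 t=23s outcome=S: state=CLOSED

Answer: COOOOCCCCC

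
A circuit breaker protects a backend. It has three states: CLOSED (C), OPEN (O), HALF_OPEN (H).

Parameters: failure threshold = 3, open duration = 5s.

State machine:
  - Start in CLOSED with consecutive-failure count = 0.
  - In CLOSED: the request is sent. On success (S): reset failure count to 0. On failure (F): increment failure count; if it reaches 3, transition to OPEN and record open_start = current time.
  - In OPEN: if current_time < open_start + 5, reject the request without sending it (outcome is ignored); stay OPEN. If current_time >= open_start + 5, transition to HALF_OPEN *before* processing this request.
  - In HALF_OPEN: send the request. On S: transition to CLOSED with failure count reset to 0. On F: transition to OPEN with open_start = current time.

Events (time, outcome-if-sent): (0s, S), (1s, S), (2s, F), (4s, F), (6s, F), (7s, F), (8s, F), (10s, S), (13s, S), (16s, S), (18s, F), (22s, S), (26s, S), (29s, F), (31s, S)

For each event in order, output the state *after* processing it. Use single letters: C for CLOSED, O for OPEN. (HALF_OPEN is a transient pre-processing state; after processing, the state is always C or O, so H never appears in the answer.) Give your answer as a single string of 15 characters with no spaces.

Answer: CCCCOOOOCCCCCCC

Derivation:
State after each event:
  event#1 t=0s outcome=S: state=CLOSED
  event#2 t=1s outcome=S: state=CLOSED
  event#3 t=2s outcome=F: state=CLOSED
  event#4 t=4s outcome=F: state=CLOSED
  event#5 t=6s outcome=F: state=OPEN
  event#6 t=7s outcome=F: state=OPEN
  event#7 t=8s outcome=F: state=OPEN
  event#8 t=10s outcome=S: state=OPEN
  event#9 t=13s outcome=S: state=CLOSED
  event#10 t=16s outcome=S: state=CLOSED
  event#11 t=18s outcome=F: state=CLOSED
  event#12 t=22s outcome=S: state=CLOSED
  event#13 t=26s outcome=S: state=CLOSED
  event#14 t=29s outcome=F: state=CLOSED
  event#15 t=31s outcome=S: state=CLOSED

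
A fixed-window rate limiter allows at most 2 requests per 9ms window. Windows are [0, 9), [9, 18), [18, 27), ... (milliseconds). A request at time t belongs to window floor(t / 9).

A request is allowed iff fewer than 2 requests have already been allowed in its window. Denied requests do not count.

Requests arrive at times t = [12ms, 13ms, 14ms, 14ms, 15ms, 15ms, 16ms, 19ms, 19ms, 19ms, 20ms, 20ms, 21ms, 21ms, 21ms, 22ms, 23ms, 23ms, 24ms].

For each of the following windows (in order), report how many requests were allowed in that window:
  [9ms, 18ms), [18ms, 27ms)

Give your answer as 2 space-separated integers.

Processing requests:
  req#1 t=12ms (window 1): ALLOW
  req#2 t=13ms (window 1): ALLOW
  req#3 t=14ms (window 1): DENY
  req#4 t=14ms (window 1): DENY
  req#5 t=15ms (window 1): DENY
  req#6 t=15ms (window 1): DENY
  req#7 t=16ms (window 1): DENY
  req#8 t=19ms (window 2): ALLOW
  req#9 t=19ms (window 2): ALLOW
  req#10 t=19ms (window 2): DENY
  req#11 t=20ms (window 2): DENY
  req#12 t=20ms (window 2): DENY
  req#13 t=21ms (window 2): DENY
  req#14 t=21ms (window 2): DENY
  req#15 t=21ms (window 2): DENY
  req#16 t=22ms (window 2): DENY
  req#17 t=23ms (window 2): DENY
  req#18 t=23ms (window 2): DENY
  req#19 t=24ms (window 2): DENY

Allowed counts by window: 2 2

Answer: 2 2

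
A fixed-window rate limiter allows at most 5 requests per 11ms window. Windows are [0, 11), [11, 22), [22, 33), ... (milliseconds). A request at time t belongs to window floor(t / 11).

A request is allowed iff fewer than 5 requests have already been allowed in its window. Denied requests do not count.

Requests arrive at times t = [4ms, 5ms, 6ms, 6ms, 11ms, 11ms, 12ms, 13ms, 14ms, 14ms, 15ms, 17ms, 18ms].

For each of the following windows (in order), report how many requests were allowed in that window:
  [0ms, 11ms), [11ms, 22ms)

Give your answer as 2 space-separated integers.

Answer: 4 5

Derivation:
Processing requests:
  req#1 t=4ms (window 0): ALLOW
  req#2 t=5ms (window 0): ALLOW
  req#3 t=6ms (window 0): ALLOW
  req#4 t=6ms (window 0): ALLOW
  req#5 t=11ms (window 1): ALLOW
  req#6 t=11ms (window 1): ALLOW
  req#7 t=12ms (window 1): ALLOW
  req#8 t=13ms (window 1): ALLOW
  req#9 t=14ms (window 1): ALLOW
  req#10 t=14ms (window 1): DENY
  req#11 t=15ms (window 1): DENY
  req#12 t=17ms (window 1): DENY
  req#13 t=18ms (window 1): DENY

Allowed counts by window: 4 5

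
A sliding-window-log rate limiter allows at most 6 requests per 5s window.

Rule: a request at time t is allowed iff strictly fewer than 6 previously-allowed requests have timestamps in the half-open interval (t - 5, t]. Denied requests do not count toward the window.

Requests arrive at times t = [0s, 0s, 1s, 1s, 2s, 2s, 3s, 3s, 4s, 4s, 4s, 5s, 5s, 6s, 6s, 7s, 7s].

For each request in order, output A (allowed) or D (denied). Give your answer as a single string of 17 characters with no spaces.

Answer: AAAAAADDDDDAAAAAA

Derivation:
Tracking allowed requests in the window:
  req#1 t=0s: ALLOW
  req#2 t=0s: ALLOW
  req#3 t=1s: ALLOW
  req#4 t=1s: ALLOW
  req#5 t=2s: ALLOW
  req#6 t=2s: ALLOW
  req#7 t=3s: DENY
  req#8 t=3s: DENY
  req#9 t=4s: DENY
  req#10 t=4s: DENY
  req#11 t=4s: DENY
  req#12 t=5s: ALLOW
  req#13 t=5s: ALLOW
  req#14 t=6s: ALLOW
  req#15 t=6s: ALLOW
  req#16 t=7s: ALLOW
  req#17 t=7s: ALLOW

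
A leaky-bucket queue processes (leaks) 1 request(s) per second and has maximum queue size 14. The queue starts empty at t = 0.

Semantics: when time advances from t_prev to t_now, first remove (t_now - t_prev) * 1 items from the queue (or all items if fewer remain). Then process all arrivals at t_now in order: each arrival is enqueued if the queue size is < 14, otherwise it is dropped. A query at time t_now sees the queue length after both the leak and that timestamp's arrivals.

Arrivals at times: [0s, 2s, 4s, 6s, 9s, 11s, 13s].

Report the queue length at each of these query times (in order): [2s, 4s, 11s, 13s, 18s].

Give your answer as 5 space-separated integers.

Answer: 1 1 1 1 0

Derivation:
Queue lengths at query times:
  query t=2s: backlog = 1
  query t=4s: backlog = 1
  query t=11s: backlog = 1
  query t=13s: backlog = 1
  query t=18s: backlog = 0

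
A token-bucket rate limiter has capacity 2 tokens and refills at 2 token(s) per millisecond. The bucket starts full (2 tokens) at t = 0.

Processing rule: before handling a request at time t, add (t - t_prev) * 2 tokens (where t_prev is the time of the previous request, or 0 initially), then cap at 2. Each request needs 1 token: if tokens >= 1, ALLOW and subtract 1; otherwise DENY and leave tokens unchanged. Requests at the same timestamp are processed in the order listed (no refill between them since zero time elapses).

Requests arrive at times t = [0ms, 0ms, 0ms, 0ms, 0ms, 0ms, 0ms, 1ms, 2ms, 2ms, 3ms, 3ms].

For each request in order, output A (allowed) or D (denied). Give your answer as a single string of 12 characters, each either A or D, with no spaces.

Answer: AADDDDDAAAAA

Derivation:
Simulating step by step:
  req#1 t=0ms: ALLOW
  req#2 t=0ms: ALLOW
  req#3 t=0ms: DENY
  req#4 t=0ms: DENY
  req#5 t=0ms: DENY
  req#6 t=0ms: DENY
  req#7 t=0ms: DENY
  req#8 t=1ms: ALLOW
  req#9 t=2ms: ALLOW
  req#10 t=2ms: ALLOW
  req#11 t=3ms: ALLOW
  req#12 t=3ms: ALLOW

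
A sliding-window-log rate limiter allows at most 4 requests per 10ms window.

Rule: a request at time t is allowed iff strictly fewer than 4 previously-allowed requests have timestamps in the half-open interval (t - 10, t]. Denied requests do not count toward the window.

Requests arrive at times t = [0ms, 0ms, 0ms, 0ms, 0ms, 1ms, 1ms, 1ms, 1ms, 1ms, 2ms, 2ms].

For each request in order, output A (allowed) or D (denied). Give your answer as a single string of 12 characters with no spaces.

Tracking allowed requests in the window:
  req#1 t=0ms: ALLOW
  req#2 t=0ms: ALLOW
  req#3 t=0ms: ALLOW
  req#4 t=0ms: ALLOW
  req#5 t=0ms: DENY
  req#6 t=1ms: DENY
  req#7 t=1ms: DENY
  req#8 t=1ms: DENY
  req#9 t=1ms: DENY
  req#10 t=1ms: DENY
  req#11 t=2ms: DENY
  req#12 t=2ms: DENY

Answer: AAAADDDDDDDD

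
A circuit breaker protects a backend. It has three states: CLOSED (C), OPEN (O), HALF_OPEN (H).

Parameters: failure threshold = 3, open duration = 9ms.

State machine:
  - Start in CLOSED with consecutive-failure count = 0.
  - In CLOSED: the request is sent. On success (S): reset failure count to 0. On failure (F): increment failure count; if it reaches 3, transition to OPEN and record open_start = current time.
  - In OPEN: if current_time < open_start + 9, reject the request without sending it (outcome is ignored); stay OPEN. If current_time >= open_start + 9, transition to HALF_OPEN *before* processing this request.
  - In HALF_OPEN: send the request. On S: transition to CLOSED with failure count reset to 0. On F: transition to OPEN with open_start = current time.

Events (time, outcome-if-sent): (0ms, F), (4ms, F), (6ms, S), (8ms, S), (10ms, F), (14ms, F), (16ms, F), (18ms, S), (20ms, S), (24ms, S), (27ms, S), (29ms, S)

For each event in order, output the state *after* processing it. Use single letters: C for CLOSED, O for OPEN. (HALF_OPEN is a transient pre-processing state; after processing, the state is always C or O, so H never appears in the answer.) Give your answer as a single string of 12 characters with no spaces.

State after each event:
  event#1 t=0ms outcome=F: state=CLOSED
  event#2 t=4ms outcome=F: state=CLOSED
  event#3 t=6ms outcome=S: state=CLOSED
  event#4 t=8ms outcome=S: state=CLOSED
  event#5 t=10ms outcome=F: state=CLOSED
  event#6 t=14ms outcome=F: state=CLOSED
  event#7 t=16ms outcome=F: state=OPEN
  event#8 t=18ms outcome=S: state=OPEN
  event#9 t=20ms outcome=S: state=OPEN
  event#10 t=24ms outcome=S: state=OPEN
  event#11 t=27ms outcome=S: state=CLOSED
  event#12 t=29ms outcome=S: state=CLOSED

Answer: CCCCCCOOOOCC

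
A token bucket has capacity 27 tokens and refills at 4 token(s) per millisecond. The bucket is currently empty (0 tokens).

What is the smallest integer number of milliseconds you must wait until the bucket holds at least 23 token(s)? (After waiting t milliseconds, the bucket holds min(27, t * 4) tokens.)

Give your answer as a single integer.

Need t * 4 >= 23, so t >= 23/4.
Smallest integer t = ceil(23/4) = 6.

Answer: 6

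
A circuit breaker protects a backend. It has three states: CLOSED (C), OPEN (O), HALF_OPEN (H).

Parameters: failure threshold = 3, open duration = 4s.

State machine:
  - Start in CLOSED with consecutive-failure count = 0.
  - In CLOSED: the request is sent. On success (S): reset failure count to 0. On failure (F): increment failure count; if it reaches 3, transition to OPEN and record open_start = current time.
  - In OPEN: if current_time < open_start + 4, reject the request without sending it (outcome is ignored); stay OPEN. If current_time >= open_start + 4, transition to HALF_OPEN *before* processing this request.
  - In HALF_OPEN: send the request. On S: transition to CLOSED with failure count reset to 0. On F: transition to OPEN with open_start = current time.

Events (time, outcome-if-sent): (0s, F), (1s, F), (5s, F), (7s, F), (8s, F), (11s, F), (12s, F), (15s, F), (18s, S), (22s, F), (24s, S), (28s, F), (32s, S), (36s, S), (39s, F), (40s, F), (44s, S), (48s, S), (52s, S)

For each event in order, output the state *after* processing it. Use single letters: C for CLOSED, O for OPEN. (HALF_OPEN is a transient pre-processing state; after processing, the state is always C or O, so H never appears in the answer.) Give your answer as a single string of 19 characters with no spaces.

State after each event:
  event#1 t=0s outcome=F: state=CLOSED
  event#2 t=1s outcome=F: state=CLOSED
  event#3 t=5s outcome=F: state=OPEN
  event#4 t=7s outcome=F: state=OPEN
  event#5 t=8s outcome=F: state=OPEN
  event#6 t=11s outcome=F: state=OPEN
  event#7 t=12s outcome=F: state=OPEN
  event#8 t=15s outcome=F: state=OPEN
  event#9 t=18s outcome=S: state=OPEN
  event#10 t=22s outcome=F: state=OPEN
  event#11 t=24s outcome=S: state=OPEN
  event#12 t=28s outcome=F: state=OPEN
  event#13 t=32s outcome=S: state=CLOSED
  event#14 t=36s outcome=S: state=CLOSED
  event#15 t=39s outcome=F: state=CLOSED
  event#16 t=40s outcome=F: state=CLOSED
  event#17 t=44s outcome=S: state=CLOSED
  event#18 t=48s outcome=S: state=CLOSED
  event#19 t=52s outcome=S: state=CLOSED

Answer: CCOOOOOOOOOOCCCCCCC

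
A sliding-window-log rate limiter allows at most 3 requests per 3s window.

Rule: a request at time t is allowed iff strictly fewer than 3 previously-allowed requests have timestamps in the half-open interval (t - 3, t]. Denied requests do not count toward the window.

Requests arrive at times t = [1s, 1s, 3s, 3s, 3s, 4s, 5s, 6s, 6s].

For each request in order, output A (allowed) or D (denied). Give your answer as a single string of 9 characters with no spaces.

Tracking allowed requests in the window:
  req#1 t=1s: ALLOW
  req#2 t=1s: ALLOW
  req#3 t=3s: ALLOW
  req#4 t=3s: DENY
  req#5 t=3s: DENY
  req#6 t=4s: ALLOW
  req#7 t=5s: ALLOW
  req#8 t=6s: ALLOW
  req#9 t=6s: DENY

Answer: AAADDAAAD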